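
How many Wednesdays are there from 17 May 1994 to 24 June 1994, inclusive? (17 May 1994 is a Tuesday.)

6

17 May 1994 is a Tuesday; the first Wednesday on or after it is 18 May 1994 (1 day later).
From 18 May 1994 to 24 June 1994: 13 + 24 = 37 days (rest of May, June).
37 ÷ 7 = 5 full weeks with remainder 2, so 5 more Wednesdays after the first → 6.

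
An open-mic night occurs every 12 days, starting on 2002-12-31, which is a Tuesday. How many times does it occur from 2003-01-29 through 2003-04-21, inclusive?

7

Occurrences land 12·i days after 2002-12-31 for i = 0, 1, 2, …
2003-01-29 is 29 days after the start; 29 ÷ 12 = 2 remainder 5; since the remainder is 5, round up to i = 3. First occurrence in the window: #4 on 2003-02-05 (3×12 = 36 days in).
2003-04-21 is 111 days after the start; 111 ÷ 12 = 9 remainder 3. Last occurrence in the window: #10 on 2003-04-18.
Occurrences #4 through #10: 7 in total.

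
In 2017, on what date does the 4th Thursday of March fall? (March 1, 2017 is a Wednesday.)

March 2017 begins on a Wednesday, so the first Thursday is March 2 (1 day later).
The 4th Thursday is 3 weeks later: 2 + 21 = 23.

23 March 2017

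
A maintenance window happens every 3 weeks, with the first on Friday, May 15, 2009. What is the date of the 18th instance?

May 7, 2010

The 18th occurrence is 17 intervals after the first: 17 × 21 = 357 days after May 15, 2009.
May has 31 days — 16 days to the end of May leaves 341.
June has 30 days (311 left).
July has 31 days (280 left).
August has 31 days (249 left).
September has 30 days (219 left).
October has 31 days (188 left).
November has 30 days (158 left).
December has 31 days (127 left).
January has 31 days (96 left).
February has 28 days (68 left).
March has 31 days (37 left).
April has 30 days (7 left).
7 days into May → May 7, 2010.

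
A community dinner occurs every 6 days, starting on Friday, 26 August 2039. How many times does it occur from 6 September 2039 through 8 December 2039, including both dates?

16

Occurrences land 6·i days after 26 August 2039 for i = 0, 1, 2, …
6 September 2039 is 11 days after the start; 11 ÷ 6 = 1 remainder 5; since the remainder is 5, round up to i = 2. First occurrence in the window: #3 on 7 September 2039 (2×6 = 12 days in).
8 December 2039 is 104 days after the start; 104 ÷ 6 = 17 remainder 2. Last occurrence in the window: #18 on 6 December 2039.
Occurrences #3 through #18: 16 in total.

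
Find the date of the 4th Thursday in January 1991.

24 January 1991

January 1991 begins on a Tuesday, so the first Thursday is January 3 (2 days later).
The 4th Thursday is 3 weeks later: 3 + 21 = 24.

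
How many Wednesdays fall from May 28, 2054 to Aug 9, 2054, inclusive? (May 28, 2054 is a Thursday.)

10

May 28, 2054 is a Thursday; the first Wednesday on or after it is Jun 3, 2054 (6 days later).
From Jun 3, 2054 to Aug 9, 2054: 27 + 31 + 9 = 67 days (rest of Jun, Jul, Aug).
67 ÷ 7 = 9 full weeks with remainder 4, so 9 more Wednesdays after the first → 10.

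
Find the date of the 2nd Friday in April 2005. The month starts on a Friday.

April 2005 begins on a Friday, so the first Friday is April 1.
The 2nd Friday is 1 weeks later: 1 + 7 = 8.

April 8, 2005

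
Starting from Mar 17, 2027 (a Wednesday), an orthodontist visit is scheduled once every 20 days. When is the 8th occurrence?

Aug 4, 2027

The 8th occurrence is 7 intervals after the first: 7 × 20 = 140 days after Mar 17, 2027.
Mar has 31 days — 14 days to the end of Mar leaves 126.
Apr has 30 days (96 left).
May has 31 days (65 left).
Jun has 30 days (35 left).
Jul has 31 days (4 left).
4 days into Aug → Aug 4, 2027.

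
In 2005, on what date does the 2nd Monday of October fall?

October 2005 begins on a Saturday, so the first Monday is October 3 (2 days later).
The 2nd Monday is 1 weeks later: 3 + 7 = 10.

October 10, 2005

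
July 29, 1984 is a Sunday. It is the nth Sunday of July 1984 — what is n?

5th

Day 29 falls in week ⌈29/7⌉ of the month.
Days 1–7 hold the 1st Sunday, 8–14 the 2nd, 15–21 the 3rd, 22–28 the 4th, 29–31 the 5th.
29 is in the range for the 5th.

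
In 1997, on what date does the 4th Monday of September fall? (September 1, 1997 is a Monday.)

September 1997 begins on a Monday, so the first Monday is September 1.
The 4th Monday is 3 weeks later: 1 + 21 = 22.

22 September 1997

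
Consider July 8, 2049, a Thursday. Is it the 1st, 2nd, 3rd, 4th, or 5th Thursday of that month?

Day 8 falls in week ⌈8/7⌉ of the month.
Days 1–7 hold the 1st Thursday, 8–14 the 2nd, 15–21 the 3rd, 22–28 the 4th, 29–31 the 5th.
8 is in the range for the 2nd.

2nd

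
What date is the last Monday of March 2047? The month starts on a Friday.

2047-03-25

March 2047 begins on a Friday, so the first Monday is March 4 (3 days later).
March 2047 has 31 days. Adding weeks: 4, 11, 18, 25 — the last one ≤ 31 is the 25th.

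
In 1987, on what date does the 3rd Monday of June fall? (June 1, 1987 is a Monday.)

June 1987 begins on a Monday, so the first Monday is June 1.
The 3rd Monday is 2 weeks later: 1 + 14 = 15.

1987-06-15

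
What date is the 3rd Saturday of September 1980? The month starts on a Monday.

September 1980 begins on a Monday, so the first Saturday is September 6 (5 days later).
The 3rd Saturday is 2 weeks later: 6 + 14 = 20.

1980-09-20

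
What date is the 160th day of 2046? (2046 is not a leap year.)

Jun 9, 2046

Jan has 31 days (160 − 31 = 129 remain).
Feb has 28 days (129 − 28 = 101 remain).
Mar has 31 days (101 − 31 = 70 remain).
Apr has 30 days (70 − 30 = 40 remain).
May has 31 days (40 − 31 = 9 remain).
9 into Jun → Jun 9.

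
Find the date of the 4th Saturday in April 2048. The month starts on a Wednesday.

25 April 2048

April 2048 begins on a Wednesday, so the first Saturday is April 4 (3 days later).
The 4th Saturday is 3 weeks later: 4 + 21 = 25.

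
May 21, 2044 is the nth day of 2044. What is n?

142

Days in months before May: 31 + 29 + 31 + 30 = 121.
Plus 21 days into May → day 142.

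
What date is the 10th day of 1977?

10 into Jan → Jan 10.

Jan 10, 1977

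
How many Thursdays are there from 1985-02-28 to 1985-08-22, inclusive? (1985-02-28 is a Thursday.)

1985-02-28 is a Thursday; the first Thursday on or after it is 1985-02-28.
From 1985-02-28 to 1985-08-22: 0 + 31 + 30 + 31 + 30 + 31 + 22 = 175 days (rest of February, March, April, May, June, July, August).
175 ÷ 7 = 25 full weeks with remainder 0, so 25 more Thursdays after the first → 26.

26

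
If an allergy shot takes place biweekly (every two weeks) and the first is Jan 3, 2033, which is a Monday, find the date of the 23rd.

Nov 7, 2033

The 23rd occurrence is 22 intervals after the first: 22 × 14 = 308 days after Jan 3, 2033.
Jan has 31 days — 28 days to the end of Jan leaves 280.
Feb has 28 days (252 left).
Mar has 31 days (221 left).
Apr has 30 days (191 left).
May has 31 days (160 left).
Jun has 30 days (130 left).
Jul has 31 days (99 left).
Aug has 31 days (68 left).
Sep has 30 days (38 left).
Oct has 31 days (7 left).
7 days into Nov → Nov 7, 2033.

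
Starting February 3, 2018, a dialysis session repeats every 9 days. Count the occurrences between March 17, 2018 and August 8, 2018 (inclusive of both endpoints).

16

Occurrences land 9·i days after February 3, 2018 for i = 0, 1, 2, …
March 17, 2018 is 42 days after the start; 42 ÷ 9 = 4 remainder 6; since the remainder is 6, round up to i = 5. First occurrence in the window: #6 on March 20, 2018 (5×9 = 45 days in).
August 8, 2018 is 186 days after the start; 186 ÷ 9 = 20 remainder 6. Last occurrence in the window: #21 on August 2, 2018.
Occurrences #6 through #21: 16 in total.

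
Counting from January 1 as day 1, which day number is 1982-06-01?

152

Days in months before June: 31 + 28 + 31 + 30 + 31 = 151.
Plus 1 day into June → day 152.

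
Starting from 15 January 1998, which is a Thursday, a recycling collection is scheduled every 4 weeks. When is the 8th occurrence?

The 8th occurrence is 7 intervals after the first: 7 × 28 = 196 days after 15 January 1998.
January has 31 days — 16 days to the end of January leaves 180.
February has 28 days (152 left).
March has 31 days (121 left).
April has 30 days (91 left).
May has 31 days (60 left).
June has 30 days (30 left).
30 days into July → 30 July 1998.

30 July 1998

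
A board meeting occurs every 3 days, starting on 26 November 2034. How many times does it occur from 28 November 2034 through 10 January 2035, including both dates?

15

Occurrences land 3·i days after 26 November 2034 for i = 0, 1, 2, …
28 November 2034 is 2 days after the start; 2 ÷ 3 = 0 remainder 2; since the remainder is 2, round up to i = 1. First occurrence in the window: #2 on 29 November 2034 (1×3 = 3 days in).
10 January 2035 is 45 days after the start; 45 ÷ 3 = 15 remainder 0. Last occurrence in the window: #16 on 10 January 2035.
Occurrences #2 through #16: 15 in total.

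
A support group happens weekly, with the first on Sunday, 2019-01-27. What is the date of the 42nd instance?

The 42nd occurrence is 41 intervals after the first: 41 × 7 = 287 days after 2019-01-27.
January has 31 days — 4 days to the end of January leaves 283.
February has 28 days (255 left).
March has 31 days (224 left).
April has 30 days (194 left).
May has 31 days (163 left).
June has 30 days (133 left).
July has 31 days (102 left).
August has 31 days (71 left).
September has 30 days (41 left).
October has 31 days (10 left).
10 days into November → 2019-11-10.

2019-11-10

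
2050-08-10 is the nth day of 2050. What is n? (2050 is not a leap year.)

Days in months before August: 31 + 28 + 31 + 30 + 31 + 30 + 31 = 212.
Plus 10 days into August → day 222.

222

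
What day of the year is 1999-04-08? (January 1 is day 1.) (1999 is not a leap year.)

98

Days in months before April: 31 + 28 + 31 = 90.
Plus 8 days into April → day 98.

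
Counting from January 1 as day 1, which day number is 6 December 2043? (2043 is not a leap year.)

Days in months before December: 31 + 28 + 31 + 30 + 31 + 30 + 31 + 31 + 30 + 31 + 30 = 334.
Plus 6 days into December → day 340.

340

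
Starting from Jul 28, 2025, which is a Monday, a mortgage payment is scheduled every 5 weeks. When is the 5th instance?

The 5th occurrence is 4 intervals after the first: 4 × 35 = 140 days after Jul 28, 2025.
Jul has 31 days — 3 days to the end of Jul leaves 137.
Aug has 31 days (106 left).
Sep has 30 days (76 left).
Oct has 31 days (45 left).
Nov has 30 days (15 left).
15 days into Dec → Dec 15, 2025.

Dec 15, 2025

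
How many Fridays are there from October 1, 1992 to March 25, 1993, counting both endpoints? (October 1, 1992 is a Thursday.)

25

October 1, 1992 is a Thursday; the first Friday on or after it is October 2, 1992 (1 day later).
From October 2, 1992 to March 25, 1993: 29 + 30 + 31 + 31 + 28 + 25 = 174 days (rest of October, November, December, January, February, March).
174 ÷ 7 = 24 full weeks with remainder 6, so 24 more Fridays after the first → 25.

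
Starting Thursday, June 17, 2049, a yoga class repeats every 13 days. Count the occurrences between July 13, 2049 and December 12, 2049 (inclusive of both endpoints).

12

Occurrences land 13·i days after June 17, 2049 for i = 0, 1, 2, …
July 13, 2049 is 26 days after the start; 26 ÷ 13 = 2 remainder 0. First occurrence in the window: #3 on July 13, 2049 (2×13 = 26 days in).
December 12, 2049 is 178 days after the start; 178 ÷ 13 = 13 remainder 9. Last occurrence in the window: #14 on December 3, 2049.
Occurrences #3 through #14: 12 in total.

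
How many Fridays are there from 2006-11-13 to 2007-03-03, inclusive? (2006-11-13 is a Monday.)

2006-11-13 is a Monday; the first Friday on or after it is 2006-11-17 (4 days later).
From 2006-11-17 to 2007-03-03: 13 + 31 + 31 + 28 + 3 = 106 days (rest of November, December, January, February, March).
106 ÷ 7 = 15 full weeks with remainder 1, so 15 more Fridays after the first → 16.

16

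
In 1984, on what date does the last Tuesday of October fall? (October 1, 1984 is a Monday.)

October 1984 begins on a Monday, so the first Tuesday is October 2 (1 day later).
October 1984 has 31 days. Adding weeks: 2, 9, 16, 23, 30 — the last one ≤ 31 is the 30th.

1984-10-30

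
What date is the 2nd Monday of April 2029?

2029-04-09

The first Monday of April 2029 is April 2.
The 2nd Monday is 1 weeks later: 2 + 7 = 9.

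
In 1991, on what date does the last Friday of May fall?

May 1991 begins on a Wednesday, so the first Friday is May 3 (2 days later).
May 1991 has 31 days. Adding weeks: 3, 10, 17, 24, 31 — the last one ≤ 31 is the 31st.

31 May 1991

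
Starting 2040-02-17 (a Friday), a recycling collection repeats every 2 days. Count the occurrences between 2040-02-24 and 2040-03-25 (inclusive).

Occurrences land 2·i days after 2040-02-17 for i = 0, 1, 2, …
2040-02-24 is 7 days after the start; 7 ÷ 2 = 3 remainder 1; since the remainder is 1, round up to i = 4. First occurrence in the window: #5 on 2040-02-25 (4×2 = 8 days in).
2040-03-25 is 37 days after the start; 37 ÷ 2 = 18 remainder 1. Last occurrence in the window: #19 on 2040-03-24.
Occurrences #5 through #19: 15 in total.

15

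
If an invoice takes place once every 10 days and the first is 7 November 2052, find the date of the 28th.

4 August 2053

The 28th occurrence is 27 intervals after the first: 27 × 10 = 270 days after 7 November 2052.
November has 30 days — 23 days to the end of November leaves 247.
December has 31 days (216 left).
January has 31 days (185 left).
February has 28 days (157 left).
March has 31 days (126 left).
April has 30 days (96 left).
May has 31 days (65 left).
June has 30 days (35 left).
July has 31 days (4 left).
4 days into August → 4 August 2053.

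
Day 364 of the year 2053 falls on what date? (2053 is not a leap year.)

January has 31 days (364 − 31 = 333 remain).
February has 28 days (333 − 28 = 305 remain).
March has 31 days (305 − 31 = 274 remain).
April has 30 days (274 − 30 = 244 remain).
May has 31 days (244 − 31 = 213 remain).
June has 30 days (213 − 30 = 183 remain).
July has 31 days (183 − 31 = 152 remain).
August has 31 days (152 − 31 = 121 remain).
September has 30 days (121 − 30 = 91 remain).
October has 31 days (91 − 31 = 60 remain).
November has 30 days (60 − 30 = 30 remain).
30 into December → December 30.

December 30, 2053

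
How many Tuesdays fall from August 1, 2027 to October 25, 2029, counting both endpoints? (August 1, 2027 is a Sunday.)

August 1, 2027 is a Sunday; the first Tuesday on or after it is August 3, 2027 (2 days later).
From August 3, 2027 to October 25, 2029: 150 + 366 + 298 = 814 days (rest of 2027, 2028, to October 25, 2029 in 2029).
814 ÷ 7 = 116 full weeks with remainder 2, so 116 more Tuesdays after the first → 117.

117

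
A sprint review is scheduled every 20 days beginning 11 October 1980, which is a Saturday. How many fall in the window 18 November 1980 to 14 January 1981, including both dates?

3

Occurrences land 20·i days after 11 October 1980 for i = 0, 1, 2, …
18 November 1980 is 38 days after the start; 38 ÷ 20 = 1 remainder 18; since the remainder is 18, round up to i = 2. First occurrence in the window: #3 on 20 November 1980 (2×20 = 40 days in).
14 January 1981 is 95 days after the start; 95 ÷ 20 = 4 remainder 15. Last occurrence in the window: #5 on 30 December 1980.
Occurrences #3 through #5: 3 in total.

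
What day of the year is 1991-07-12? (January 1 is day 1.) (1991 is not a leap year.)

193

Days in months before July: 31 + 28 + 31 + 30 + 31 + 30 = 181.
Plus 12 days into July → day 193.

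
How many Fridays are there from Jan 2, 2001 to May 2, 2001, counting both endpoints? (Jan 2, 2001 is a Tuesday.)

17

Jan 2, 2001 is a Tuesday; the first Friday on or after it is Jan 5, 2001 (3 days later).
From Jan 5, 2001 to May 2, 2001: 26 + 28 + 31 + 30 + 2 = 117 days (rest of Jan, Feb, Mar, Apr, May).
117 ÷ 7 = 16 full weeks with remainder 5, so 16 more Fridays after the first → 17.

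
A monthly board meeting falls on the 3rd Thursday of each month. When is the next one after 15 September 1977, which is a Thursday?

20 October 1977

September 1977 starts on a Thursday; its first Thursday is the 1st, so the 3rd Thursday is the 15th — 15 September 1977.
That is not after 15 September 1977, so look at October 1977.
October 1977 starts on a Saturday; its first Thursday is the 6th, so the 3rd Thursday is the 20th — 20 October 1977.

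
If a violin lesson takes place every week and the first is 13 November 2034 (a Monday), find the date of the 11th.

22 January 2035

The 11th occurrence is 10 intervals after the first: 10 × 7 = 70 days after 13 November 2034.
November has 30 days — 17 days to the end of November leaves 53.
December has 31 days (22 left).
22 days into January → 22 January 2035.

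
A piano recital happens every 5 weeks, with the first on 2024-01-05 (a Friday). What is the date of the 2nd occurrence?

The 2nd occurrence is 1 interval after the first: 1 × 35 = 35 days after 2024-01-05.
January has 31 days — 26 days to the end of January leaves 9.
9 days into February → 2024-02-09.

2024-02-09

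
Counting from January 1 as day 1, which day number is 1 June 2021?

Days in months before June: 31 + 28 + 31 + 30 + 31 = 151.
Plus 1 day into June → day 152.

152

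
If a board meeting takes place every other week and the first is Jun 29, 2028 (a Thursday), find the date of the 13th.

Dec 14, 2028

The 13th occurrence is 12 intervals after the first: 12 × 14 = 168 days after Jun 29, 2028.
Jun has 30 days — 1 day to the end of Jun leaves 167.
Jul has 31 days (136 left).
Aug has 31 days (105 left).
Sep has 30 days (75 left).
Oct has 31 days (44 left).
Nov has 30 days (14 left).
14 days into Dec → Dec 14, 2028.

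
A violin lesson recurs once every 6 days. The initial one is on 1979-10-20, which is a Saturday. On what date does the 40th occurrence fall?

1980-06-10

The 40th occurrence is 39 intervals after the first: 39 × 6 = 234 days after 1979-10-20.
October has 31 days — 11 days to the end of October leaves 223.
November has 30 days (193 left).
December has 31 days (162 left).
January has 31 days (131 left).
February has 29 days (102 left).
March has 31 days (71 left).
April has 30 days (41 left).
May has 31 days (10 left).
10 days into June → 1980-06-10.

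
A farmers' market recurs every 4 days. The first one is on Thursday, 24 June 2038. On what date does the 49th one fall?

The 49th occurrence is 48 intervals after the first: 48 × 4 = 192 days after 24 June 2038.
June has 30 days — 6 days to the end of June leaves 186.
July has 31 days (155 left).
August has 31 days (124 left).
September has 30 days (94 left).
October has 31 days (63 left).
November has 30 days (33 left).
December has 31 days (2 left).
2 days into January → 2 January 2039.

2 January 2039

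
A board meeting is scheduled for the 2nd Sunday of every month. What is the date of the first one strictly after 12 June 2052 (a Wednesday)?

14 July 2052

June 2052 starts on a Saturday; its first Sunday is the 2nd, so the 2nd Sunday is the 9th — 9 June 2052.
That is not after 12 June 2052, so look at July 2052.
July 2052 starts on a Monday; its first Sunday is the 7th, so the 2nd Sunday is the 14th — 14 July 2052.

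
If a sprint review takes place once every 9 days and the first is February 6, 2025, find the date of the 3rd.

The 3rd occurrence is 2 intervals after the first: 2 × 9 = 18 days after February 6, 2025.
18 days later is February 24, 2025.

February 24, 2025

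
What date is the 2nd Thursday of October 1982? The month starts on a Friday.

October 1982 begins on a Friday, so the first Thursday is October 7 (6 days later).
The 2nd Thursday is 1 weeks later: 7 + 7 = 14.

14 October 1982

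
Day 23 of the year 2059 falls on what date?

23 into January → January 23.

2059-01-23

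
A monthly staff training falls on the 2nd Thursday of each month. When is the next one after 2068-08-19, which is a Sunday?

2068-09-13

August 2068 starts on a Wednesday; its first Thursday is the 2nd, so the 2nd Thursday is the 9th — 2068-08-09.
That is not after 2068-08-19, so look at September 2068.
September 2068 starts on a Saturday; its first Thursday is the 6th, so the 2nd Thursday is the 13th — 2068-09-13.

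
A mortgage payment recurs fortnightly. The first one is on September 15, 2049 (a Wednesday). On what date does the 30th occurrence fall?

October 26, 2050

The 30th occurrence is 29 intervals after the first: 29 × 14 = 406 days after September 15, 2049.
September has 30 days — 15 days to the end of September leaves 391.
October has 31 days (360 left).
November has 30 days (330 left).
December has 31 days (299 left).
January has 31 days (268 left).
February has 28 days (240 left).
March has 31 days (209 left).
April has 30 days (179 left).
May has 31 days (148 left).
June has 30 days (118 left).
July has 31 days (87 left).
August has 31 days (56 left).
September has 30 days (26 left).
26 days into October → October 26, 2050.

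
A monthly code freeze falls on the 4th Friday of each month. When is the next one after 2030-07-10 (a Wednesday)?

2030-07-26

July 2030 starts on a Monday; its first Friday is the 5th, so the 4th Friday is the 26th — 2030-07-26.
2030-07-26 is after 2030-07-10, so that is the next one.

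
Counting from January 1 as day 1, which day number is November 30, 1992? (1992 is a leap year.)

335

Days in months before November: 31 + 29 + 31 + 30 + 31 + 30 + 31 + 31 + 30 + 31 = 305.
Plus 30 days into November → day 335.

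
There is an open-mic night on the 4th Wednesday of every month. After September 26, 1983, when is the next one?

September 28, 1983

September 1983 starts on a Thursday; its first Wednesday is the 7th, so the 4th Wednesday is the 28th — September 28, 1983.
September 28, 1983 is after September 26, 1983, so that is the next one.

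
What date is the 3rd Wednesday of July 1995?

19 July 1995

The first Wednesday of July 1995 is July 5.
The 3rd Wednesday is 2 weeks later: 5 + 14 = 19.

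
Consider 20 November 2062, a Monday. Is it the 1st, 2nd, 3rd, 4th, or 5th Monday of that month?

3rd

Day 20 falls in week ⌈20/7⌉ of the month.
Days 1–7 hold the 1st Monday, 8–14 the 2nd, 15–21 the 3rd, 22–28 the 4th, 29–31 the 5th.
20 is in the range for the 3rd.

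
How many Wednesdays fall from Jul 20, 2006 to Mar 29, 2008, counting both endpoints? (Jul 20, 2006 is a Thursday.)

Jul 20, 2006 is a Thursday; the first Wednesday on or after it is Jul 26, 2006 (6 days later).
From Jul 26, 2006 to Mar 29, 2008: 158 + 365 + 89 = 612 days (rest of 2006, 2007, to Mar 29, 2008 in 2008).
612 ÷ 7 = 87 full weeks with remainder 3, so 87 more Wednesdays after the first → 88.

88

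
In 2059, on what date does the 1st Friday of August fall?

August 1, 2059

August 2059 begins on a Friday, so the first Friday is August 1.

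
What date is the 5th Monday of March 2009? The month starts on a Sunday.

30 March 2009

March 2009 begins on a Sunday, so the first Monday is March 2 (1 day later).
The 5th Monday is 4 weeks later: 2 + 28 = 30.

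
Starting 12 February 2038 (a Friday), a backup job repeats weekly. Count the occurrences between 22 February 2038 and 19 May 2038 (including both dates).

12

Occurrences land 7·i days after 12 February 2038 for i = 0, 1, 2, …
22 February 2038 is 10 days after the start; 10 ÷ 7 = 1 remainder 3; since the remainder is 3, round up to i = 2. First occurrence in the window: #3 on 26 February 2038 (2×7 = 14 days in).
19 May 2038 is 96 days after the start; 96 ÷ 7 = 13 remainder 5. Last occurrence in the window: #14 on 14 May 2038.
Occurrences #3 through #14: 12 in total.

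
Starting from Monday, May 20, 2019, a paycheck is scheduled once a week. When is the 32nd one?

Dec 23, 2019

The 32nd occurrence is 31 intervals after the first: 31 × 7 = 217 days after May 20, 2019.
May has 31 days — 11 days to the end of May leaves 206.
Jun has 30 days (176 left).
Jul has 31 days (145 left).
Aug has 31 days (114 left).
Sep has 30 days (84 left).
Oct has 31 days (53 left).
Nov has 30 days (23 left).
23 days into Dec → Dec 23, 2019.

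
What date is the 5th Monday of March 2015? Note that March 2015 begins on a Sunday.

2015-03-30

March 2015 begins on a Sunday, so the first Monday is March 2 (1 day later).
The 5th Monday is 4 weeks later: 2 + 28 = 30.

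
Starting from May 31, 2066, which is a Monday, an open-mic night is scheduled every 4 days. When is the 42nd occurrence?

November 11, 2066

The 42nd occurrence is 41 intervals after the first: 41 × 4 = 164 days after May 31, 2066.
May has 31 days — 0 days to the end of May leaves 164.
June has 30 days (134 left).
July has 31 days (103 left).
August has 31 days (72 left).
September has 30 days (42 left).
October has 31 days (11 left).
11 days into November → November 11, 2066.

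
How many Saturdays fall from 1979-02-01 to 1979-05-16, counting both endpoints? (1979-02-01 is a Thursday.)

1979-02-01 is a Thursday; the first Saturday on or after it is 1979-02-03 (2 days later).
From 1979-02-03 to 1979-05-16: 25 + 31 + 30 + 16 = 102 days (rest of February, March, April, May).
102 ÷ 7 = 14 full weeks with remainder 4, so 14 more Saturdays after the first → 15.

15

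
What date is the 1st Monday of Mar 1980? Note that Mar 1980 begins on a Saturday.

Mar 3, 1980

Mar 1980 begins on a Saturday, so the first Monday is Mar 3 (2 days later).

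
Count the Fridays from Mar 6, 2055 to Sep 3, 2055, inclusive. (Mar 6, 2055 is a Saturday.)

Mar 6, 2055 is a Saturday; the first Friday on or after it is Mar 12, 2055 (6 days later).
From Mar 12, 2055 to Sep 3, 2055: 19 + 30 + 31 + 30 + 31 + 31 + 3 = 175 days (rest of Mar, Apr, May, Jun, Jul, Aug, Sep).
175 ÷ 7 = 25 full weeks with remainder 0, so 25 more Fridays after the first → 26.

26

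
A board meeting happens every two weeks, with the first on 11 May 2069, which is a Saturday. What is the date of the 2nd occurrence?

25 May 2069

The 2nd occurrence is 1 interval after the first: 1 × 14 = 14 days after 11 May 2069.
14 days later is 25 May 2069.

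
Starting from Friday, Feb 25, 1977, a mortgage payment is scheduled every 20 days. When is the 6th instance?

The 6th occurrence is 5 intervals after the first: 5 × 20 = 100 days after Feb 25, 1977.
Feb has 28 days — 3 days to the end of Feb leaves 97.
Mar has 31 days (66 left).
Apr has 30 days (36 left).
May has 31 days (5 left).
5 days into Jun → Jun 5, 1977.

Jun 5, 1977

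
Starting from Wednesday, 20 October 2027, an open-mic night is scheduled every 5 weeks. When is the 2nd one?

24 November 2027

The 2nd occurrence is 1 interval after the first: 1 × 35 = 35 days after 20 October 2027.
October has 31 days — 11 days to the end of October leaves 24.
24 days into November → 24 November 2027.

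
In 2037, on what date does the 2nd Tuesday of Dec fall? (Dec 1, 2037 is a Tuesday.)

Dec 2037 begins on a Tuesday, so the first Tuesday is Dec 1.
The 2nd Tuesday is 1 weeks later: 1 + 7 = 8.

Dec 8, 2037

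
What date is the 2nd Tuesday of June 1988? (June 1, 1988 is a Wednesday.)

1988-06-14

June 1988 begins on a Wednesday, so the first Tuesday is June 7 (6 days later).
The 2nd Tuesday is 1 weeks later: 7 + 7 = 14.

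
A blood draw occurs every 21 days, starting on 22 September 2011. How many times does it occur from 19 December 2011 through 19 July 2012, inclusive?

Occurrences land 21·i days after 22 September 2011 for i = 0, 1, 2, …
19 December 2011 is 88 days after the start; 88 ÷ 21 = 4 remainder 4; since the remainder is 4, round up to i = 5. First occurrence in the window: #6 on 5 January 2012 (5×21 = 105 days in).
19 July 2012 is 301 days after the start; 301 ÷ 21 = 14 remainder 7. Last occurrence in the window: #15 on 12 July 2012.
Occurrences #6 through #15: 10 in total.

10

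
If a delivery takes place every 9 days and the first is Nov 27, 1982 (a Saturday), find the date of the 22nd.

Jun 4, 1983

The 22nd occurrence is 21 intervals after the first: 21 × 9 = 189 days after Nov 27, 1982.
Nov has 30 days — 3 days to the end of Nov leaves 186.
Dec has 31 days (155 left).
Jan has 31 days (124 left).
Feb has 28 days (96 left).
Mar has 31 days (65 left).
Apr has 30 days (35 left).
May has 31 days (4 left).
4 days into Jun → Jun 4, 1983.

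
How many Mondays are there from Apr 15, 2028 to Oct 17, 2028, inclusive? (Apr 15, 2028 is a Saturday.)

Apr 15, 2028 is a Saturday; the first Monday on or after it is Apr 17, 2028 (2 days later).
From Apr 17, 2028 to Oct 17, 2028: 13 + 31 + 30 + 31 + 31 + 30 + 17 = 183 days (rest of Apr, May, Jun, Jul, Aug, Sep, Oct).
183 ÷ 7 = 26 full weeks with remainder 1, so 26 more Mondays after the first → 27.

27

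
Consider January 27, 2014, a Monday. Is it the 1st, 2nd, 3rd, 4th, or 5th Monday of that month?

Day 27 falls in week ⌈27/7⌉ of the month.
Days 1–7 hold the 1st Monday, 8–14 the 2nd, 15–21 the 3rd, 22–28 the 4th, 29–31 the 5th.
27 is in the range for the 4th.

4th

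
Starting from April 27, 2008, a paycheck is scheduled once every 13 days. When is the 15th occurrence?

The 15th occurrence is 14 intervals after the first: 14 × 13 = 182 days after April 27, 2008.
April has 30 days — 3 days to the end of April leaves 179.
May has 31 days (148 left).
June has 30 days (118 left).
July has 31 days (87 left).
August has 31 days (56 left).
September has 30 days (26 left).
26 days into October → October 26, 2008.

October 26, 2008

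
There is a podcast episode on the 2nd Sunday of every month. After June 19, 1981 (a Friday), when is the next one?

July 12, 1981

June 1981 starts on a Monday; its first Sunday is the 7th, so the 2nd Sunday is the 14th — June 14, 1981.
That is not after June 19, 1981, so look at July 1981.
July 1981 starts on a Wednesday; its first Sunday is the 5th, so the 2nd Sunday is the 12th — July 12, 1981.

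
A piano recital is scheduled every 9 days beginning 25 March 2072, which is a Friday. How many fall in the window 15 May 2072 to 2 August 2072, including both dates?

Occurrences land 9·i days after 25 March 2072 for i = 0, 1, 2, …
15 May 2072 is 51 days after the start; 51 ÷ 9 = 5 remainder 6; since the remainder is 6, round up to i = 6. First occurrence in the window: #7 on 18 May 2072 (6×9 = 54 days in).
2 August 2072 is 130 days after the start; 130 ÷ 9 = 14 remainder 4. Last occurrence in the window: #15 on 29 July 2072.
Occurrences #7 through #15: 9 in total.

9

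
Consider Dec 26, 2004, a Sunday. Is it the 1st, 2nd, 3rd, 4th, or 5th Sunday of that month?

Day 26 falls in week ⌈26/7⌉ of the month.
Days 1–7 hold the 1st Sunday, 8–14 the 2nd, 15–21 the 3rd, 22–28 the 4th, 29–31 the 5th.
26 is in the range for the 4th.

4th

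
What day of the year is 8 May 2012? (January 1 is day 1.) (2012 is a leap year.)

129

Days in months before May: 31 + 29 + 31 + 30 = 121.
Plus 8 days into May → day 129.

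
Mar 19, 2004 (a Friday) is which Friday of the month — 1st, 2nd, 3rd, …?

3rd

Day 19 falls in week ⌈19/7⌉ of the month.
Days 1–7 hold the 1st Friday, 8–14 the 2nd, 15–21 the 3rd, 22–28 the 4th, 29–31 the 5th.
19 is in the range for the 3rd.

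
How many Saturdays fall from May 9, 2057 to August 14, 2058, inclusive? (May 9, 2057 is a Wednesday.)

May 9, 2057 is a Wednesday; the first Saturday on or after it is May 12, 2057 (3 days later).
From May 12, 2057 to August 14, 2058: 233 + 226 = 459 days (rest of 2057, to August 14, 2058 in 2058).
459 ÷ 7 = 65 full weeks with remainder 4, so 65 more Saturdays after the first → 66.

66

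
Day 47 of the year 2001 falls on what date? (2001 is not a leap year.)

Jan has 31 days (47 − 31 = 16 remain).
16 into Feb → Feb 16.

Feb 16, 2001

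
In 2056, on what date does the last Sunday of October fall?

October 2056 begins on a Sunday, so the first Sunday is October 1.
October 2056 has 31 days. Adding weeks: 1, 8, 15, 22, 29 — the last one ≤ 31 is the 29th.

29 October 2056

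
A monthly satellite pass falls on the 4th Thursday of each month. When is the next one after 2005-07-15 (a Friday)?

2005-07-28

July 2005 starts on a Friday; its first Thursday is the 7th, so the 4th Thursday is the 28th — 2005-07-28.
2005-07-28 is after 2005-07-15, so that is the next one.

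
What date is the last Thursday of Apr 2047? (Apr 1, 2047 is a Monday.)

Apr 2047 begins on a Monday, so the first Thursday is Apr 4 (3 days later).
Apr 2047 has 30 days. Adding weeks: 4, 11, 18, 25 — the last one ≤ 30 is the 25th.

Apr 25, 2047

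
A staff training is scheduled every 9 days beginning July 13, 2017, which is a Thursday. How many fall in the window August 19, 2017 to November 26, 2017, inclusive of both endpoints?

11

Occurrences land 9·i days after July 13, 2017 for i = 0, 1, 2, …
August 19, 2017 is 37 days after the start; 37 ÷ 9 = 4 remainder 1; since the remainder is 1, round up to i = 5. First occurrence in the window: #6 on August 27, 2017 (5×9 = 45 days in).
November 26, 2017 is 136 days after the start; 136 ÷ 9 = 15 remainder 1. Last occurrence in the window: #16 on November 25, 2017.
Occurrences #6 through #16: 11 in total.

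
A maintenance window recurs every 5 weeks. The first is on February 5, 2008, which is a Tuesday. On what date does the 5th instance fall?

June 24, 2008

The 5th occurrence is 4 intervals after the first: 4 × 35 = 140 days after February 5, 2008.
February has 29 days — 24 days to the end of February leaves 116.
March has 31 days (85 left).
April has 30 days (55 left).
May has 31 days (24 left).
24 days into June → June 24, 2008.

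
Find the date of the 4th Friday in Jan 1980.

Jan 1980 begins on a Tuesday, so the first Friday is Jan 4 (3 days later).
The 4th Friday is 3 weeks later: 4 + 21 = 25.

Jan 25, 1980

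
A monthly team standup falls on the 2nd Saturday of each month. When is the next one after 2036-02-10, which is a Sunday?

February 2036 starts on a Friday; its first Saturday is the 2nd, so the 2nd Saturday is the 9th — 2036-02-09.
That is not after 2036-02-10, so look at March 2036.
March 2036 starts on a Saturday; its first Saturday is the 1st, so the 2nd Saturday is the 8th — 2036-03-08.

2036-03-08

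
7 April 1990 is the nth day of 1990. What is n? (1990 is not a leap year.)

Days in months before April: 31 + 28 + 31 = 90.
Plus 7 days into April → day 97.

97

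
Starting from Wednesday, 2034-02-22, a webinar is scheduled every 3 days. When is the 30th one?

The 30th occurrence is 29 intervals after the first: 29 × 3 = 87 days after 2034-02-22.
February has 28 days — 6 days to the end of February leaves 81.
March has 31 days (50 left).
April has 30 days (20 left).
20 days into May → 2034-05-20.

2034-05-20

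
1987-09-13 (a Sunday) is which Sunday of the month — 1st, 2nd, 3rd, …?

2nd

Day 13 falls in week ⌈13/7⌉ of the month.
Days 1–7 hold the 1st Sunday, 8–14 the 2nd, 15–21 the 3rd, 22–28 the 4th, 29–31 the 5th.
13 is in the range for the 2nd.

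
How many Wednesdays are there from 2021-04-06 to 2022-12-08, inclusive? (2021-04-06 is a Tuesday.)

88

2021-04-06 is a Tuesday; the first Wednesday on or after it is 2021-04-07 (1 day later).
From 2021-04-07 to 2022-12-08: 268 + 342 = 610 days (rest of 2021, to 2022-12-08 in 2022).
610 ÷ 7 = 87 full weeks with remainder 1, so 87 more Wednesdays after the first → 88.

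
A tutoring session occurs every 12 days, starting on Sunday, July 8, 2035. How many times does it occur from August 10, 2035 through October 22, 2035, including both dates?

Occurrences land 12·i days after July 8, 2035 for i = 0, 1, 2, …
August 10, 2035 is 33 days after the start; 33 ÷ 12 = 2 remainder 9; since the remainder is 9, round up to i = 3. First occurrence in the window: #4 on August 13, 2035 (3×12 = 36 days in).
October 22, 2035 is 106 days after the start; 106 ÷ 12 = 8 remainder 10. Last occurrence in the window: #9 on October 12, 2035.
Occurrences #4 through #9: 6 in total.

6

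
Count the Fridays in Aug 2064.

5

Aug 1, 2064 is a Friday; the first Friday on or after it is Aug 1, 2064.
From Aug 1, 2064 to Aug 31, 2064 is 31 − 1 = 30 days.
30 ÷ 7 = 4 full weeks with remainder 2, so 4 more Fridays after the first → 5.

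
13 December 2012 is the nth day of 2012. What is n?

348

Days in months before December: 31 + 29 + 31 + 30 + 31 + 30 + 31 + 31 + 30 + 31 + 30 = 335.
Plus 13 days into December → day 348.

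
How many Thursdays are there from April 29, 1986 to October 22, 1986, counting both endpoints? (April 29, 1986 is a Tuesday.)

April 29, 1986 is a Tuesday; the first Thursday on or after it is May 1, 1986 (2 days later).
From May 1, 1986 to October 22, 1986: 30 + 30 + 31 + 31 + 30 + 22 = 174 days (rest of May, June, July, August, September, October).
174 ÷ 7 = 24 full weeks with remainder 6, so 24 more Thursdays after the first → 25.

25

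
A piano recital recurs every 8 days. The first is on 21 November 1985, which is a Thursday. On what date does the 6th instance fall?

31 December 1985

The 6th occurrence is 5 intervals after the first: 5 × 8 = 40 days after 21 November 1985.
November has 30 days — 9 days to the end of November leaves 31.
31 days into December → 31 December 1985.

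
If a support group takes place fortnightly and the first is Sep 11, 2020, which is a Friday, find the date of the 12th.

Feb 12, 2021

The 12th occurrence is 11 intervals after the first: 11 × 14 = 154 days after Sep 11, 2020.
Sep has 30 days — 19 days to the end of Sep leaves 135.
Oct has 31 days (104 left).
Nov has 30 days (74 left).
Dec has 31 days (43 left).
Jan has 31 days (12 left).
12 days into Feb → Feb 12, 2021.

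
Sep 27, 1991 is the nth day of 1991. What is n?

270

Days in months before Sep: 31 + 28 + 31 + 30 + 31 + 30 + 31 + 31 = 243.
Plus 27 days into Sep → day 270.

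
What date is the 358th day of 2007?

Jan has 31 days (358 − 31 = 327 remain).
Feb has 28 days (327 − 28 = 299 remain).
Mar has 31 days (299 − 31 = 268 remain).
Apr has 30 days (268 − 30 = 238 remain).
May has 31 days (238 − 31 = 207 remain).
Jun has 30 days (207 − 30 = 177 remain).
Jul has 31 days (177 − 31 = 146 remain).
Aug has 31 days (146 − 31 = 115 remain).
Sep has 30 days (115 − 30 = 85 remain).
Oct has 31 days (85 − 31 = 54 remain).
Nov has 30 days (54 − 30 = 24 remain).
24 into Dec → Dec 24.

Dec 24, 2007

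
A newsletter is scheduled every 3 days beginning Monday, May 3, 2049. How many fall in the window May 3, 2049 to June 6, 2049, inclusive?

12

Occurrences land 3·i days after May 3, 2049 for i = 0, 1, 2, …
The window opens on the start date, so the first occurrence inside is #1 on May 3, 2049.
June 6, 2049 is 34 days after the start; 34 ÷ 3 = 11 remainder 1. Last occurrence in the window: #12 on June 5, 2049.
Occurrences #1 through #12: 12 in total.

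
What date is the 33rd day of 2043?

Jan has 31 days (33 − 31 = 2 remain).
2 into Feb → Feb 2.

Feb 2, 2043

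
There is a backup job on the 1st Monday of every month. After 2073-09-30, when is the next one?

September 2073 starts on a Friday, so its 1st Monday is 2073-09-04 (3 days in).
That is not after 2073-09-30, so look at October 2073.
October 2073 starts on a Sunday, so its 1st Monday is 2073-10-02 (1 day in).

2073-10-02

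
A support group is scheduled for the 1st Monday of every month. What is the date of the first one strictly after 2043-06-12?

2043-07-06

June 2043 starts on a Monday, so its 1st Monday is 2043-06-01.
That is not after 2043-06-12, so look at July 2043.
July 2043 starts on a Wednesday, so its 1st Monday is 2043-07-06 (5 days in).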